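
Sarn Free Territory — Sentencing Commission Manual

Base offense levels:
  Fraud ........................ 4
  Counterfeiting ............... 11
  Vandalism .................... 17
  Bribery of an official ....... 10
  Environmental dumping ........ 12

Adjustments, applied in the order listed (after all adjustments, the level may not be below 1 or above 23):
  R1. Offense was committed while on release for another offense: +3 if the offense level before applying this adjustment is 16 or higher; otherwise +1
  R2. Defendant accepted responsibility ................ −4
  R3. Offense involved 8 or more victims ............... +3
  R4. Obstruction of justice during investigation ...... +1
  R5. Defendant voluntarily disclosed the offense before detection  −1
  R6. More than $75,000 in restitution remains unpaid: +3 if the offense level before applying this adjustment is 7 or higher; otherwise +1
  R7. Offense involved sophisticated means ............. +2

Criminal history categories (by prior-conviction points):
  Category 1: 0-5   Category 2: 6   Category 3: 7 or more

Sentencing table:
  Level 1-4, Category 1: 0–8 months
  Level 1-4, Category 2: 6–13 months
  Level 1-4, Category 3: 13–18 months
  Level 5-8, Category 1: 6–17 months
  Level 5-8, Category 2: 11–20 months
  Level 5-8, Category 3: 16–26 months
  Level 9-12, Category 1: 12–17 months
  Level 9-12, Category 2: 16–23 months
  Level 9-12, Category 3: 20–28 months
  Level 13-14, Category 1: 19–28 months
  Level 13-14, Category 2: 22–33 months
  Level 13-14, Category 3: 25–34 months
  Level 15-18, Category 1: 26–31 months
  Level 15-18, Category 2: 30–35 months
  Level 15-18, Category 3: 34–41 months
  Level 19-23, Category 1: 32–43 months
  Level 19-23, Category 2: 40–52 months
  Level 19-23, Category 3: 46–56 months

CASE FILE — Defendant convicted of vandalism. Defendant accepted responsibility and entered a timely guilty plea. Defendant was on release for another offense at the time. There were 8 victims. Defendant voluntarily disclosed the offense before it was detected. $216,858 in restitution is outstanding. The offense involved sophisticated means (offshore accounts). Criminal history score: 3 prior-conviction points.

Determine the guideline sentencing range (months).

Base offense level for vandalism: 17.
R1 applies (level before this adjustment is 17 ≥ 16, so +3): 17 + 3 = 20.
R2 applies: 20 − 4 = 16.
R3 applies: 16 + 3 = 19.
R5 applies: 19 − 1 = 18.
R6 applies (level before this adjustment is 18 ≥ 7, so +3): 18 + 3 = 21.
R7 applies: 21 + 2 = 23.
Final offense level: 23.
Criminal history: 3 prior points → Category 1 (0-5).
Level 23 falls in the 19-23 band.
Grid: Level 19-23 × Category 1 = 32-43 months.

32-43 months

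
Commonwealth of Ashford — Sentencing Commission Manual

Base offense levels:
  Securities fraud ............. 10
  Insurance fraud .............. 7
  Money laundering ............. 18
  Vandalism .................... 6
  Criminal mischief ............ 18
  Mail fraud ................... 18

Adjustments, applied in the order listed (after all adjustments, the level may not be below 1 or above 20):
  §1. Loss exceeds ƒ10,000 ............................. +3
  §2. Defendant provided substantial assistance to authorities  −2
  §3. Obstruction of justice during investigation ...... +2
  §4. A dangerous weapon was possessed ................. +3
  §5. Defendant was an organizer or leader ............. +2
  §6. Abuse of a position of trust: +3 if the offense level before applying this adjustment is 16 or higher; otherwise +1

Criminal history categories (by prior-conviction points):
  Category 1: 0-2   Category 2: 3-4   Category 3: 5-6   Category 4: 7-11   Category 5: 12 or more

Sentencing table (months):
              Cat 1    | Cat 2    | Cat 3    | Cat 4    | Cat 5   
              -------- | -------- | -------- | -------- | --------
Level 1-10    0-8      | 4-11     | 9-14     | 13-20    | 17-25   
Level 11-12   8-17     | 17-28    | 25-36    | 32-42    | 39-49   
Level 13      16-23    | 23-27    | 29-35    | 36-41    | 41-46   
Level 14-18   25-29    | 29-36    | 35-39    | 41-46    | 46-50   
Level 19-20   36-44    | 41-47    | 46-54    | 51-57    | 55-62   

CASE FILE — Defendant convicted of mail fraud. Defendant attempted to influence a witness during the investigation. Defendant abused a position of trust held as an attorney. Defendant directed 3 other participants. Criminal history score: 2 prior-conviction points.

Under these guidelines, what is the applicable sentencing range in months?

Base offense level for mail fraud: 18.
§2 does not apply.
§3 applies: 18 + 2 = 20.
§4 does not apply.
§5 applies: 20 + 2 = 22.
§6 applies (level before this adjustment is 22 ≥ 16, so +3): 22 + 3 = 25.
Level 25 exceeds the maximum of 20; capped at 20.
Final offense level: 20.
Criminal history: 2 prior points → Category 1 (0-2).
Level 20 falls in the 19-20 band.
Grid: Level 19-20 × Category 1 = 36-44 months.

36-44 months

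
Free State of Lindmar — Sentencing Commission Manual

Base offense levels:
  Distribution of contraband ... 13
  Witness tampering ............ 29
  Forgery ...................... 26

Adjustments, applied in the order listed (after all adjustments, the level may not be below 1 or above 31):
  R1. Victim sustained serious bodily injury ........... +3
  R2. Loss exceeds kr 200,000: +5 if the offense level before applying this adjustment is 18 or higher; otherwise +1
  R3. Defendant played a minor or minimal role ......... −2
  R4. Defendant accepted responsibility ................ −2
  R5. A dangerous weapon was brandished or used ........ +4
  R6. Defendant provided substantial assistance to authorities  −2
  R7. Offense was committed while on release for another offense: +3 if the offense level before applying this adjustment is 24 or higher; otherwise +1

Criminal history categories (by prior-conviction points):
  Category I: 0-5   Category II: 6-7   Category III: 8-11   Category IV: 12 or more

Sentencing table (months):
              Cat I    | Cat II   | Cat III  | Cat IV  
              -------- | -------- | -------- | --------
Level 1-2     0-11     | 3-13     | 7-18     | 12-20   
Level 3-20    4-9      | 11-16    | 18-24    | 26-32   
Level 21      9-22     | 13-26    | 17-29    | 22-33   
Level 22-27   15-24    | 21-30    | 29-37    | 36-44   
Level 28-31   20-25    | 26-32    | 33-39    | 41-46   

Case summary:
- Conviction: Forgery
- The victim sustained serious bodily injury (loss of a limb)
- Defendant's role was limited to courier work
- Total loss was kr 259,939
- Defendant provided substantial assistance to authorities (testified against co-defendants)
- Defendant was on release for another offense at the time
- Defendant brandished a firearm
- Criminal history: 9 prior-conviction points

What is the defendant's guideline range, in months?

Base offense level for forgery: 26.
R1 applies: 26 + 3 = 29.
R2 applies (level before this adjustment is 29 ≥ 18, so +5): 29 + 5 = 34.
R3 applies: 34 − 2 = 32.
R4 does not apply.
R5 applies: 32 + 4 = 36.
R6 applies: 36 − 2 = 34.
R7 applies (level before this adjustment is 34 ≥ 24, so +3): 34 + 3 = 37.
Level 37 exceeds the maximum of 31; capped at 31.
Final offense level: 31.
Criminal history: 9 prior points → Category III (8-11).
Level 31 falls in the 28-31 band.
Grid: Level 28-31 × Category III = 33-39 months.

33-39 months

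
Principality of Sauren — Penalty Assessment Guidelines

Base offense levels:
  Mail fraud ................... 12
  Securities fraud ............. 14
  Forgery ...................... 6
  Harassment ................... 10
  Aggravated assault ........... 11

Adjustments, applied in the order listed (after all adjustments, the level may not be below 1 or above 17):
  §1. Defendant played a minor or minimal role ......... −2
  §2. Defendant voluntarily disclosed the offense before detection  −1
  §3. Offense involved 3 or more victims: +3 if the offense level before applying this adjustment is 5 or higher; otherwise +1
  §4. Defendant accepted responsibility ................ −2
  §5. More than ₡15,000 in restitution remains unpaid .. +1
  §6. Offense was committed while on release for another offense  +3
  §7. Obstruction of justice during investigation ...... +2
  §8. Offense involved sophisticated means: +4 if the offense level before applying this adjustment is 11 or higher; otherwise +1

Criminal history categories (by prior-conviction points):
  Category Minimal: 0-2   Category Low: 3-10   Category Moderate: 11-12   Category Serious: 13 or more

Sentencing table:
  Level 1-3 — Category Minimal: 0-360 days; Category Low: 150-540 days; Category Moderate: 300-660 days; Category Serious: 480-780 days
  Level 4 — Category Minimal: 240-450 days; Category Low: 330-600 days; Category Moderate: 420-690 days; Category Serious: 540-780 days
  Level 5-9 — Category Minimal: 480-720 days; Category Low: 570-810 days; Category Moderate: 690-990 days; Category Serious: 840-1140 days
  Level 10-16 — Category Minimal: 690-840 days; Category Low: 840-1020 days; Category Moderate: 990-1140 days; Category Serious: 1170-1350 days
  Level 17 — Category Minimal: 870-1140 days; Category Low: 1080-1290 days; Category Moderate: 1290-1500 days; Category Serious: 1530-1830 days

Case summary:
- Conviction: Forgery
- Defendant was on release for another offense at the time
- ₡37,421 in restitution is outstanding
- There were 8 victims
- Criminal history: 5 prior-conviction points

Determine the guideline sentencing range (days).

Base offense level for forgery: 6.
§1 does not apply.
§3 applies (level before this adjustment is 6 ≥ 5, so +3): 6 + 3 = 9.
§4 does not apply.
§5 applies: 9 + 1 = 10.
§6 applies: 10 + 3 = 13.
§7 does not apply.
§8 does not apply.
Final offense level: 13.
Criminal history: 5 prior points → Category Low (3-10).
Level 13 falls in the 10-16 band.
Grid: Level 10-16 × Category Low = 840-1020 days.

840-1020 days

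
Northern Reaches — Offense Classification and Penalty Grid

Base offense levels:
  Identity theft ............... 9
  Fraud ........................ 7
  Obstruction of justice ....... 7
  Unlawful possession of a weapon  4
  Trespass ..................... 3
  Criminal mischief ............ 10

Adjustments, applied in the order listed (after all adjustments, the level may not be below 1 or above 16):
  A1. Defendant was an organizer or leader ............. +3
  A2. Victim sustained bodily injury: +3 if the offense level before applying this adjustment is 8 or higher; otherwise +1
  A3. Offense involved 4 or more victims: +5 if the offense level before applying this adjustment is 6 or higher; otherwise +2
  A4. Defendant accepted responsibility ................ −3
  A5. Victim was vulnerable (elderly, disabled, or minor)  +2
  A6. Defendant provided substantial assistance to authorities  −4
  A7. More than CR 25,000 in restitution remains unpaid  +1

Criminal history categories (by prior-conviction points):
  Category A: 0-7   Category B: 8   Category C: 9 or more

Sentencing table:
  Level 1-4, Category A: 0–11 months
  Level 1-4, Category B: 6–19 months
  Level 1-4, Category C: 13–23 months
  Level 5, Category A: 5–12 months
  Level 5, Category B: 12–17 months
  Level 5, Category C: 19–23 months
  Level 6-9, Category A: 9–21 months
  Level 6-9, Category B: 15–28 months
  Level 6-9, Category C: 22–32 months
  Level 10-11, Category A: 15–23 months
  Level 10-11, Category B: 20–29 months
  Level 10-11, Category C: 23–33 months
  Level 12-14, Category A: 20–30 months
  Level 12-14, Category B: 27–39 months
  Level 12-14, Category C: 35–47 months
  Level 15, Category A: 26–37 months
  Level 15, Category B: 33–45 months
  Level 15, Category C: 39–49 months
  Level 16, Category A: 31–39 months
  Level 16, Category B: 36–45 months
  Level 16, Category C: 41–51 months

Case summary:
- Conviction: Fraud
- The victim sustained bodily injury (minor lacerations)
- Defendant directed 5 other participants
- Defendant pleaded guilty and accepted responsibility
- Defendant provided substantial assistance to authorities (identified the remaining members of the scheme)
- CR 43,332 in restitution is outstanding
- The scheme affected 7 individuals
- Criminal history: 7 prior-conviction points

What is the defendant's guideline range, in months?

Base offense level for fraud: 7.
A1 applies: 7 + 3 = 10.
A2 applies (level before this adjustment is 10 ≥ 8, so +3): 10 + 3 = 13.
A3 applies (level before this adjustment is 13 ≥ 6, so +5): 13 + 5 = 18.
A4 applies: 18 − 3 = 15.
A6 applies: 15 − 4 = 11.
A7 applies: 11 + 1 = 12.
Final offense level: 12.
Criminal history: 7 prior points → Category A (0-7).
Level 12 falls in the 12-14 band.
Grid: Level 12-14 × Category A = 20-30 months.

20-30 months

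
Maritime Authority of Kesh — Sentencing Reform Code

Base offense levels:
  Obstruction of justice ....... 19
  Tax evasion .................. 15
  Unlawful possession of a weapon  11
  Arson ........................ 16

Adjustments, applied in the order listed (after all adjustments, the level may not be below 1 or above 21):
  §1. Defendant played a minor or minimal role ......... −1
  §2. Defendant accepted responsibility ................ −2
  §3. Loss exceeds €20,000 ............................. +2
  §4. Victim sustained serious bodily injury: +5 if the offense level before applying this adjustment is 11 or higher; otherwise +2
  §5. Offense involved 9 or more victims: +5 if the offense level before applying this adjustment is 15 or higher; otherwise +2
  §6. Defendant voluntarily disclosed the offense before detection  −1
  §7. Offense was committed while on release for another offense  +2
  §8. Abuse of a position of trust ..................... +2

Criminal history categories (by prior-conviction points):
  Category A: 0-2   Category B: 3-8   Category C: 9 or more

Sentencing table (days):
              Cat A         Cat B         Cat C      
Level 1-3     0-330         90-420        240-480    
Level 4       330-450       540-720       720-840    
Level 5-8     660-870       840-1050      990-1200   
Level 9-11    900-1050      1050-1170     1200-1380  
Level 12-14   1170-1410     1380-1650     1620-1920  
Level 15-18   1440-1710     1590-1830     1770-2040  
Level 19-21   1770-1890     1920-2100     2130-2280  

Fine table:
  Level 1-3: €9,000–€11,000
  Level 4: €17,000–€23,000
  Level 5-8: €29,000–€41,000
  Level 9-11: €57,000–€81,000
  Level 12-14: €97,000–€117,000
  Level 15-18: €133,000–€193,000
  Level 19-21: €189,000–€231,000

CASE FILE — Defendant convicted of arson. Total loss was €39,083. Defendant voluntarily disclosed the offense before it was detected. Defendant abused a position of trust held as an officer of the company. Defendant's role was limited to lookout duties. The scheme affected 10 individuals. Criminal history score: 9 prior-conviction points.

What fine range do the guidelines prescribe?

€189,000–€231,000

Base offense level for arson: 16.
§1 applies: 16 − 1 = 15.
§3 applies: 15 + 2 = 17.
§5 applies (level before this adjustment is 17 ≥ 15, so +5): 17 + 5 = 22.
§6 applies: 22 − 1 = 21.
§7 does not apply.
§8 applies: 21 + 2 = 23.
Level 23 exceeds the maximum of 21; capped at 21.
Final offense level: 21.
Level 21 falls in the 19-21 band.
Fine table: Level 19-21 → €189,000–€231,000.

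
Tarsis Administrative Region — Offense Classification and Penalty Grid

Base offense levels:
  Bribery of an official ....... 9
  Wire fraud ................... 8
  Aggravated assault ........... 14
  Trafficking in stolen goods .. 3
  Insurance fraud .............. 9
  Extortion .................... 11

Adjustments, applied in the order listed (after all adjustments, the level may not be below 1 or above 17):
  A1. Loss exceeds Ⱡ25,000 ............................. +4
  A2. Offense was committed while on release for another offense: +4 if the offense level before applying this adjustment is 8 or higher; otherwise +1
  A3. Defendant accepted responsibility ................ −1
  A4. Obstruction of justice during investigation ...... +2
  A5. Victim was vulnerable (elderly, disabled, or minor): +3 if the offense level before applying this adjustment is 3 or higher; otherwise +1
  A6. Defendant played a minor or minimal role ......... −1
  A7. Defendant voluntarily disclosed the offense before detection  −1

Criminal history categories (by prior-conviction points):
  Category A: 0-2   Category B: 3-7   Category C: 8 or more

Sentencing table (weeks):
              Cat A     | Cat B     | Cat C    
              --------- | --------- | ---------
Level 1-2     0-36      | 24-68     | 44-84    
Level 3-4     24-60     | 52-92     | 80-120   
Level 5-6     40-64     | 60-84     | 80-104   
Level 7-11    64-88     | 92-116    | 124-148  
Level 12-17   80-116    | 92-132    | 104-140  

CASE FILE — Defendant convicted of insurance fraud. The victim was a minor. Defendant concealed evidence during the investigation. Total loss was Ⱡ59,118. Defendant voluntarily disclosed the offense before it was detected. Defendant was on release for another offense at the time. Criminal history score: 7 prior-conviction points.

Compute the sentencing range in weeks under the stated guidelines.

92-132 weeks

Base offense level for insurance fraud: 9.
A1 applies: 9 + 4 = 13.
A2 applies (level before this adjustment is 13 ≥ 8, so +4): 13 + 4 = 17.
A4 applies: 17 + 2 = 19.
A5 applies (level before this adjustment is 19 ≥ 3, so +3): 19 + 3 = 22.
A6 does not apply.
A7 applies: 22 − 1 = 21.
Level 21 exceeds the maximum of 17; capped at 17.
Final offense level: 17.
Criminal history: 7 prior points → Category B (3-7).
Level 17 falls in the 12-17 band.
Grid: Level 12-17 × Category B = 92-132 weeks.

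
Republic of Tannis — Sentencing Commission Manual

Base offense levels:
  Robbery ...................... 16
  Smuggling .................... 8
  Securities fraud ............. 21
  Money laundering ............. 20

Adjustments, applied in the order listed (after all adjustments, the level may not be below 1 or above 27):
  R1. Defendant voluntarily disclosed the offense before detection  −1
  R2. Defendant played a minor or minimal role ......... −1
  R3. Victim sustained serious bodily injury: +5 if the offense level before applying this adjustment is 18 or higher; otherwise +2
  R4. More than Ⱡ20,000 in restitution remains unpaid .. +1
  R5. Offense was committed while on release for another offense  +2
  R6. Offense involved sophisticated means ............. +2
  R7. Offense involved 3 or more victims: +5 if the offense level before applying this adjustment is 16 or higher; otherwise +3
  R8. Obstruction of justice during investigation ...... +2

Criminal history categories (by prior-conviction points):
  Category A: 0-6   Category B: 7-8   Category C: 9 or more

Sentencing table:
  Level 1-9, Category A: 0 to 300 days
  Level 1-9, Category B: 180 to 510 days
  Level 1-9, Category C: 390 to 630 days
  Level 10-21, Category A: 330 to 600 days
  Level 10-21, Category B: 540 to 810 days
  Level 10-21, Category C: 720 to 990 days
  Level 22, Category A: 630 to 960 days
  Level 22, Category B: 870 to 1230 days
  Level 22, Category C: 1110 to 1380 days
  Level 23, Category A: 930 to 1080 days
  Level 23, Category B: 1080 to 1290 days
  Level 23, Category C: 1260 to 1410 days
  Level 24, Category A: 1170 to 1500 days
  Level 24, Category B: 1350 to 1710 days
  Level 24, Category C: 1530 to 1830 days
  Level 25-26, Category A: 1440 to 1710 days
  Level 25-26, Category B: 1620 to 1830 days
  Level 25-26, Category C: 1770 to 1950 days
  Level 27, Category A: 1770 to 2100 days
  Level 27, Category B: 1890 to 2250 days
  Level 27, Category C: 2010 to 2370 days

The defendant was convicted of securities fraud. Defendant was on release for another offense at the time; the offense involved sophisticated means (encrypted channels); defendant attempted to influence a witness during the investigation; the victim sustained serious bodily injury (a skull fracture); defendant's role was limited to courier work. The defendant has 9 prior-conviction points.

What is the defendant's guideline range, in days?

2010-2370 days

Base offense level for securities fraud: 21.
R2 applies: 21 − 1 = 20.
R3 applies (level before this adjustment is 20 ≥ 18, so +5): 20 + 5 = 25.
R4 does not apply.
R5 applies: 25 + 2 = 27.
R6 applies: 27 + 2 = 29.
R8 applies: 29 + 2 = 31.
Level 31 exceeds the maximum of 27; capped at 27.
Final offense level: 27.
Criminal history: 9 prior points → Category C (9+).
Level 27 falls in the 27 band.
Grid: Level 27 × Category C = 2010-2370 days.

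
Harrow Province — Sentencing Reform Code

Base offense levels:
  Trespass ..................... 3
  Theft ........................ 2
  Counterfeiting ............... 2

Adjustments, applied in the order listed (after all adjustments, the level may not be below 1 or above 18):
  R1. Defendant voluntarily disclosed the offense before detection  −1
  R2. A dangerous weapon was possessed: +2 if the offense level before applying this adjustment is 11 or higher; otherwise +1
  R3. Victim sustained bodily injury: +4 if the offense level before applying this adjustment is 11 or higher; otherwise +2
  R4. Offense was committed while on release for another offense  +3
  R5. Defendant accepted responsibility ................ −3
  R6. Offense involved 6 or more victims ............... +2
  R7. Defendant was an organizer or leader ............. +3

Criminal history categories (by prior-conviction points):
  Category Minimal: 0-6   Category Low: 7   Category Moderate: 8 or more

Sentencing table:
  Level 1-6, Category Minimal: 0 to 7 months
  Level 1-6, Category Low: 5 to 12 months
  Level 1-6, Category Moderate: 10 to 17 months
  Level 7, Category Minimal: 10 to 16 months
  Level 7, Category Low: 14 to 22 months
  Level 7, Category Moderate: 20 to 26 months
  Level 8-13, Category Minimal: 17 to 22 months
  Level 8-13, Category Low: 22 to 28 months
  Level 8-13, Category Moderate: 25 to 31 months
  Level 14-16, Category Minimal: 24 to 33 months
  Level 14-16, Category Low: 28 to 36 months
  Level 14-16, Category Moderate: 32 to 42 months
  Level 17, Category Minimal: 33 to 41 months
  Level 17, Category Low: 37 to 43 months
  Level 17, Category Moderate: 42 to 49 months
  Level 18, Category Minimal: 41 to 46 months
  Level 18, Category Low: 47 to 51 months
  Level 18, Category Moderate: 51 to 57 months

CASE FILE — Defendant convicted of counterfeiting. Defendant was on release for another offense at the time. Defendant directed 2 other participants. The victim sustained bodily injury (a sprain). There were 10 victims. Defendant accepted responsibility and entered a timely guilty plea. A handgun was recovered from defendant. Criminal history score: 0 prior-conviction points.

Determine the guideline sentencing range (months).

Base offense level for counterfeiting: 2.
R2 applies (level before this adjustment is 2 < 11, so +1): 2 + 1 = 3.
R3 applies (level before this adjustment is 3 < 11, so +2): 3 + 2 = 5.
R4 applies: 5 + 3 = 8.
R5 applies: 8 − 3 = 5.
R6 applies: 5 + 2 = 7.
R7 applies: 7 + 3 = 10.
Final offense level: 10.
Criminal history: 0 prior points → Category Minimal (0-6).
Level 10 falls in the 8-13 band.
Grid: Level 8-13 × Category Minimal = 17-22 months.

17-22 months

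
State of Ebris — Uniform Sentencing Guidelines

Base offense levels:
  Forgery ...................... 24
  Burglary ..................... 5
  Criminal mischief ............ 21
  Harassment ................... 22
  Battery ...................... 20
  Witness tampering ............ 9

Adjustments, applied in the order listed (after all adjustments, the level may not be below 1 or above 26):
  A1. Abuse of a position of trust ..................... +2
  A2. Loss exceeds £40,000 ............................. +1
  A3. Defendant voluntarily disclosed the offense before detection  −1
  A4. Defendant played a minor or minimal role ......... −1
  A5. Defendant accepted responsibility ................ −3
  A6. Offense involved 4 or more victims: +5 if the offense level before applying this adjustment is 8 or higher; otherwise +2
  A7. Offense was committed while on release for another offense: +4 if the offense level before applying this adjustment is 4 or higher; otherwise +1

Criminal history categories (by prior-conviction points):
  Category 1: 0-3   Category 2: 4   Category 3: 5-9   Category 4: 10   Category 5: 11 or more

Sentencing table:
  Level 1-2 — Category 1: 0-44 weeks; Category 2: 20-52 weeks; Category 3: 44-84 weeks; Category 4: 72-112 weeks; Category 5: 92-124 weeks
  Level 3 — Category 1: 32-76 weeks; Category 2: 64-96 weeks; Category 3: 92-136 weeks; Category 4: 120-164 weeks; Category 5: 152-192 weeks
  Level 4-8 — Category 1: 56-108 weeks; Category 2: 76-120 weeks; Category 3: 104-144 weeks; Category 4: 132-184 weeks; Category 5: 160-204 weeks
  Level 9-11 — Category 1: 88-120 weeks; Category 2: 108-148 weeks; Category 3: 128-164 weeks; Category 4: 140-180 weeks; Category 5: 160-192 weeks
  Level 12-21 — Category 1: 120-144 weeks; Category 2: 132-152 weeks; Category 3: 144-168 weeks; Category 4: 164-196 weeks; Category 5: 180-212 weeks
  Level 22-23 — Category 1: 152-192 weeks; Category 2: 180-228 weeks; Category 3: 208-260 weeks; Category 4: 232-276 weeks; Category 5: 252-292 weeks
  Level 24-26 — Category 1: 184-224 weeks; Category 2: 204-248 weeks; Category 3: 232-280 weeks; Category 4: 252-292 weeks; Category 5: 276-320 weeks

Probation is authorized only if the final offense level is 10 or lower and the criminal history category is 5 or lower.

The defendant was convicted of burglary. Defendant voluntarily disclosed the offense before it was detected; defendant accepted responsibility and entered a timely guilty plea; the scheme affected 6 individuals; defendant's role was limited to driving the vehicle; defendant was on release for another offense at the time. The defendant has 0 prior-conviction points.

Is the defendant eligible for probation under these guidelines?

Yes

Base offense level for burglary: 5.
A2 does not apply.
A3 applies: 5 − 1 = 4.
A4 applies: 4 − 1 = 3.
A5 applies: 3 − 3 = 0.
A6 applies (level before this adjustment is 0 < 8, so +2): 0 + 2 = 2.
A7 applies (level before this adjustment is 2 < 4, so +1): 2 + 1 = 3.
Final offense level: 3.
Criminal history: 0 prior points → Category 1 (0-3).
Level 3 falls in the 3 band.
Grid: Level 3 × Category 1 = 32-76 weeks.
Probation check: level 3 ≤ 10 and category 1 ≤ 5 → eligible.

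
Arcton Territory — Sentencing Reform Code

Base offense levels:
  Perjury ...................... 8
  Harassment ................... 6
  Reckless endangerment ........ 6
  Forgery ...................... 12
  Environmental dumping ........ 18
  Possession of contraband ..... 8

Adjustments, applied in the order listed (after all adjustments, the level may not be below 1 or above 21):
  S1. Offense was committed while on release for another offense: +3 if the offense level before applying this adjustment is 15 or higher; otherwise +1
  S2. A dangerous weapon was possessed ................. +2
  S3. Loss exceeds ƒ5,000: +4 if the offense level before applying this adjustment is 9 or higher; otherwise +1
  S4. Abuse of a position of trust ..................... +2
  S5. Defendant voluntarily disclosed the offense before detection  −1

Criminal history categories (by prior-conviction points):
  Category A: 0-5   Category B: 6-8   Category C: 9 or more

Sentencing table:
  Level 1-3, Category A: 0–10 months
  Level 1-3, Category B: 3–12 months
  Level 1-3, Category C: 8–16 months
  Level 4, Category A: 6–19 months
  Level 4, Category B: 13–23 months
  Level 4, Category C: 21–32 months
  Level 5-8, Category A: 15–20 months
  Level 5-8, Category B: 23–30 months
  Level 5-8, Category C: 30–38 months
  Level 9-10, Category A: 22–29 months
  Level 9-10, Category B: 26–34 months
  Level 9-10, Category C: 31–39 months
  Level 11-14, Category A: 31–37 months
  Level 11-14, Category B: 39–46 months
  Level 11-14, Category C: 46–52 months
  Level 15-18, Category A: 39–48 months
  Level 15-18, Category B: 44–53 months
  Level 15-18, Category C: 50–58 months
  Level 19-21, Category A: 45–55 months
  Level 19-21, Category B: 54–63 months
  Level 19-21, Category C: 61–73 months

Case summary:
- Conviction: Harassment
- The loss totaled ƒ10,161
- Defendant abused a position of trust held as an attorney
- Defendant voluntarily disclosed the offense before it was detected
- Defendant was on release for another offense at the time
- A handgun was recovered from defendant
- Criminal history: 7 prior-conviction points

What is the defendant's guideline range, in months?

39-46 months

Base offense level for harassment: 6.
S1 applies (level before this adjustment is 6 < 15, so +1): 6 + 1 = 7.
S2 applies: 7 + 2 = 9.
S3 applies (level before this adjustment is 9 ≥ 9, so +4): 9 + 4 = 13.
S4 applies: 13 + 2 = 15.
S5 applies: 15 − 1 = 14.
Final offense level: 14.
Criminal history: 7 prior points → Category B (6-8).
Level 14 falls in the 11-14 band.
Grid: Level 11-14 × Category B = 39-46 months.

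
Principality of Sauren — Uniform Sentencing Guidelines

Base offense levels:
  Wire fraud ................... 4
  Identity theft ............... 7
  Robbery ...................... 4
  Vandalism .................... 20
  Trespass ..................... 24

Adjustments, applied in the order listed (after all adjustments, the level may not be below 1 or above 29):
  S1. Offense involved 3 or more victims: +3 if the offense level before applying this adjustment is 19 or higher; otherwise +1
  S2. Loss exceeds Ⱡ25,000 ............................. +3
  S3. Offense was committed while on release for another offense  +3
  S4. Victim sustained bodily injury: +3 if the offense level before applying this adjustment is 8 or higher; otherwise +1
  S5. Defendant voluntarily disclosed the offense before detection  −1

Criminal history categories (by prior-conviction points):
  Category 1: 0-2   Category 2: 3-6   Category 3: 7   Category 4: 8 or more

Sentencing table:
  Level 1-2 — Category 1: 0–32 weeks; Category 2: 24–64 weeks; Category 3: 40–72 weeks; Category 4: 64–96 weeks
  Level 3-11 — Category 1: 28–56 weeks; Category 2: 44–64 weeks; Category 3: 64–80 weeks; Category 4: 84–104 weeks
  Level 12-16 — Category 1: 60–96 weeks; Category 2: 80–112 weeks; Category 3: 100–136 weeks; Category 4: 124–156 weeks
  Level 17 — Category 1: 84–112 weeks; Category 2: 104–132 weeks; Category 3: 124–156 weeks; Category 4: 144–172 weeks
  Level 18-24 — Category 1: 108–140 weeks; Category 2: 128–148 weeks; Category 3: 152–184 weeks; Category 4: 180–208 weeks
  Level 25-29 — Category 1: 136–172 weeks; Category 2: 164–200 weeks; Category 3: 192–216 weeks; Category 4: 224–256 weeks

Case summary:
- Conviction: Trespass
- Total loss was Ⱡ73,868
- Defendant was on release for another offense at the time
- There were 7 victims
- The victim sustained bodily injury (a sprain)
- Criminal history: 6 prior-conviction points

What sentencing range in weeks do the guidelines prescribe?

Base offense level for trespass: 24.
S1 applies (level before this adjustment is 24 ≥ 19, so +3): 24 + 3 = 27.
S2 applies: 27 + 3 = 30.
S3 applies: 30 + 3 = 33.
S4 applies (level before this adjustment is 33 ≥ 8, so +3): 33 + 3 = 36.
S5 does not apply.
Level 36 exceeds the maximum of 29; capped at 29.
Final offense level: 29.
Criminal history: 6 prior points → Category 2 (3-6).
Level 29 falls in the 25-29 band.
Grid: Level 25-29 × Category 2 = 164-200 weeks.

164-200 weeks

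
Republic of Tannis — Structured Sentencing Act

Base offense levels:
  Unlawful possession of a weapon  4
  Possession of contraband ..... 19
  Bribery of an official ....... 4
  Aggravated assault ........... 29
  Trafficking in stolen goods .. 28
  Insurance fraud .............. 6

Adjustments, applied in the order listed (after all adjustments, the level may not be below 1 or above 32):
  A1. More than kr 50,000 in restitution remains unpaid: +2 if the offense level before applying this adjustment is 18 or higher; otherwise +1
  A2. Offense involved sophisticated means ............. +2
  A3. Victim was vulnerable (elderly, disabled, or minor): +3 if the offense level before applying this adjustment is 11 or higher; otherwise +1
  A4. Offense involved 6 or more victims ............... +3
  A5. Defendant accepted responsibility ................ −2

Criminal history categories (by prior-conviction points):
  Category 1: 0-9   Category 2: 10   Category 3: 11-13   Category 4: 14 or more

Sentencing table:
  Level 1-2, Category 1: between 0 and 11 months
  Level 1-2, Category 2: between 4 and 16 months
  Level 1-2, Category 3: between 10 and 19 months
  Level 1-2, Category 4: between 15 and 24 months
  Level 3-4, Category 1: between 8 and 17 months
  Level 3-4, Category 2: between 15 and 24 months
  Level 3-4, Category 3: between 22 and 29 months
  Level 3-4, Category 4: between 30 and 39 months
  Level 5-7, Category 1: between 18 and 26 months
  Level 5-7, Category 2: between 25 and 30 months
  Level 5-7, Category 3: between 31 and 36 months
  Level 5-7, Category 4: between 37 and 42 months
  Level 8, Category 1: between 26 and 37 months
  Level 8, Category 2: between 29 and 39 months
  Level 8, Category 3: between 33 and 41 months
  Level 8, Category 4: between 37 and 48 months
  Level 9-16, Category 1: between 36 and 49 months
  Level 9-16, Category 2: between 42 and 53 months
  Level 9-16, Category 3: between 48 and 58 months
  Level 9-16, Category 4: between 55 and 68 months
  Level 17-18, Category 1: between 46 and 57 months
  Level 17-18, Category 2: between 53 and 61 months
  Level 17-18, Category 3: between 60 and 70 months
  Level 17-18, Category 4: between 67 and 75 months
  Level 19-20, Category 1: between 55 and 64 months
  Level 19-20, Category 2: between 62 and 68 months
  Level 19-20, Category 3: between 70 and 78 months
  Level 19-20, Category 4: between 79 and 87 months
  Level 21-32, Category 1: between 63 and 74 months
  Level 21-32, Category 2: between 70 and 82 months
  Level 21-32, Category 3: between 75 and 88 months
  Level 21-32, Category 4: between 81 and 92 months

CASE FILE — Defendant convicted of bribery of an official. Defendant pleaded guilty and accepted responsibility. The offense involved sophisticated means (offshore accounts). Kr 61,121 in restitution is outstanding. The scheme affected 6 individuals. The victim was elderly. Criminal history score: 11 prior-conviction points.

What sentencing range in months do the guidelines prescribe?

48-58 months

Base offense level for bribery of an official: 4.
A1 applies (level before this adjustment is 4 < 18, so +1): 4 + 1 = 5.
A2 applies: 5 + 2 = 7.
A3 applies (level before this adjustment is 7 < 11, so +1): 7 + 1 = 8.
A4 applies: 8 + 3 = 11.
A5 applies: 11 − 2 = 9.
Final offense level: 9.
Criminal history: 11 prior points → Category 3 (11-13).
Level 9 falls in the 9-16 band.
Grid: Level 9-16 × Category 3 = 48-58 months.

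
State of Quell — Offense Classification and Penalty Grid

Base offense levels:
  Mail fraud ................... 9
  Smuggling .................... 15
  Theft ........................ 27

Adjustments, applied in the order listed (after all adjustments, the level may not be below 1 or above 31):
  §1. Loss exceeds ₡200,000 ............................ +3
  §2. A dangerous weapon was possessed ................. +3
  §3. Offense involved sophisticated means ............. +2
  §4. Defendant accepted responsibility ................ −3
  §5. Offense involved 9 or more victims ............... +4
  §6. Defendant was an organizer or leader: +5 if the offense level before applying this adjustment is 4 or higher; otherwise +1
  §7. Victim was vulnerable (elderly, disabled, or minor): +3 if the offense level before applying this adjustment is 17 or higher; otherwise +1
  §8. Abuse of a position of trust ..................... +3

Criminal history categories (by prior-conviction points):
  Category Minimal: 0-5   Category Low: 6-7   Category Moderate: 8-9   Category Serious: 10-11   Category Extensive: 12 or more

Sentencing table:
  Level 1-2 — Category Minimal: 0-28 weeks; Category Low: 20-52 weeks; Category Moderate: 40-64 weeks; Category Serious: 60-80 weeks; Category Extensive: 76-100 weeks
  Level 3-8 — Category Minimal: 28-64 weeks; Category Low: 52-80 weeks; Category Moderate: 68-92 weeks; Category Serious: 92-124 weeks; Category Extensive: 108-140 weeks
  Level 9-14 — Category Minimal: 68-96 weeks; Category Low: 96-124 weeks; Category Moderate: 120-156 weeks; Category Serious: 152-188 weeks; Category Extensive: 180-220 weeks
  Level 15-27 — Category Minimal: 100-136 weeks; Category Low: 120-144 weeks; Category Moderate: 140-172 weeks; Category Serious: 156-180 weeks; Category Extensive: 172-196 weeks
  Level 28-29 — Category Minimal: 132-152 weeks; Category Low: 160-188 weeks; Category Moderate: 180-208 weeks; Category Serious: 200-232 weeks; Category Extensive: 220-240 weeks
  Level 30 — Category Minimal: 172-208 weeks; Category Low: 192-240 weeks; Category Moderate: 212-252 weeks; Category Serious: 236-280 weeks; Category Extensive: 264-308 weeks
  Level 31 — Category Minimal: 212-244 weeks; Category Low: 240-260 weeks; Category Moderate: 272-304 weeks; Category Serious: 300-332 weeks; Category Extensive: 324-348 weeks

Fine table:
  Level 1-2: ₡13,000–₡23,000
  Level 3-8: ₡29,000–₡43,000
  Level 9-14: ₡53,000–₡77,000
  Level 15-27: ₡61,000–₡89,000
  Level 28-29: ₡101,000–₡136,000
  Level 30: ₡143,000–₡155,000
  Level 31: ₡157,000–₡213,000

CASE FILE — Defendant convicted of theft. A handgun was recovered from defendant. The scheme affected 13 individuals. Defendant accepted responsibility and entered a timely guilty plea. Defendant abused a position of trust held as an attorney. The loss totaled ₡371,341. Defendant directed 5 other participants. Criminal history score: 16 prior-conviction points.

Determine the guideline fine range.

₡157,000–₡213,000

Base offense level for theft: 27.
§1 applies: 27 + 3 = 30.
§2 applies: 30 + 3 = 33.
§4 applies: 33 − 3 = 30.
§5 applies: 30 + 4 = 34.
§6 applies (level before this adjustment is 34 ≥ 4, so +5): 34 + 5 = 39.
§7 does not apply.
§8 applies: 39 + 3 = 42.
Level 42 exceeds the maximum of 31; capped at 31.
Final offense level: 31.
Level 31 falls in the 31 band.
Fine table: Level 31 → ₡157,000–₡213,000.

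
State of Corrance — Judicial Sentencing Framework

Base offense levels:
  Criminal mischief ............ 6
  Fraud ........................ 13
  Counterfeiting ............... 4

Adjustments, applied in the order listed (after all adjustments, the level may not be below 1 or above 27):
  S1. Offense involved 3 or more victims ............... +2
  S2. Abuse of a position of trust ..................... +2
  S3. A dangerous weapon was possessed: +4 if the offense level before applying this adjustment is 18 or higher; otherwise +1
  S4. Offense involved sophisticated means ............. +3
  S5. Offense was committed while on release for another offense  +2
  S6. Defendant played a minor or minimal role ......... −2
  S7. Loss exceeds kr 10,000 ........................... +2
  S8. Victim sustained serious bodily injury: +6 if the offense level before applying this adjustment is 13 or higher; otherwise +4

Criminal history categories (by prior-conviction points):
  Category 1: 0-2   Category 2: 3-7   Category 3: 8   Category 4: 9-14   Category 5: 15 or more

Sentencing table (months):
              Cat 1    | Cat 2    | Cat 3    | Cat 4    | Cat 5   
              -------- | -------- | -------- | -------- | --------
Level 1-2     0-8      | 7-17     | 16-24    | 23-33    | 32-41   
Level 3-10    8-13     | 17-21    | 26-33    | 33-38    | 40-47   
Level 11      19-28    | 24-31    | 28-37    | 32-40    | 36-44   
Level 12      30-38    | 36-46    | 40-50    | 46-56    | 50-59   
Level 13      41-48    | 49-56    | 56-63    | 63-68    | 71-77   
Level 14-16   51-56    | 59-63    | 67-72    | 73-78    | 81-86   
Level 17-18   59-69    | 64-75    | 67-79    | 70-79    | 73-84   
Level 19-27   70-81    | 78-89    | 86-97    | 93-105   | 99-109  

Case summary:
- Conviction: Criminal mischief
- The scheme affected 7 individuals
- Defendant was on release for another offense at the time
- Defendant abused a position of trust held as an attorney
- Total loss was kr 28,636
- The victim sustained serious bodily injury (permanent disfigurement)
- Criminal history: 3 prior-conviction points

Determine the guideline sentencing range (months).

Base offense level for criminal mischief: 6.
S1 applies: 6 + 2 = 8.
S2 applies: 8 + 2 = 10.
S4 does not apply.
S5 applies: 10 + 2 = 12.
S6 does not apply.
S7 applies: 12 + 2 = 14.
S8 applies (level before this adjustment is 14 ≥ 13, so +6): 14 + 6 = 20.
Final offense level: 20.
Criminal history: 3 prior points → Category 2 (3-7).
Level 20 falls in the 19-27 band.
Grid: Level 19-27 × Category 2 = 78-89 months.

78-89 months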